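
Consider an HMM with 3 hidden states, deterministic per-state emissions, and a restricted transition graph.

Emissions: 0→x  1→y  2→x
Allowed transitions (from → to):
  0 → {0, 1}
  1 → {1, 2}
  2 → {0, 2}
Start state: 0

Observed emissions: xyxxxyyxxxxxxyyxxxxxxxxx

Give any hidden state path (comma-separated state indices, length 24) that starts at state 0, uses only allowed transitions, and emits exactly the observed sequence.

  pos 0: x in {0,2}, choose 0; start
  pos 1: y in {1}, choose 1; 0->1 ok
  pos 2: x in {0,2}, choose 2; 1->2 ok
  pos 3: x in {0,2}, choose 0; 2->0 ok
  pos 4: x in {0,2}, choose 0; 0->0 ok
  pos 5: y in {1}, choose 1; 0->1 ok
  pos 6: y in {1}, choose 1; 1->1 ok
  pos 7: x in {0,2}, choose 2; 1->2 ok
  pos 8: x in {0,2}, choose 2; 2->2 ok
  pos 9: x in {0,2}, choose 2; 2->2 ok
  pos 10: x in {0,2}, choose 2; 2->2 ok
  pos 11: x in {0,2}, choose 0; 2->0 ok
  pos 12: x in {0,2}, choose 0; 0->0 ok
  pos 13: y in {1}, choose 1; 0->1 ok
  pos 14: y in {1}, choose 1; 1->1 ok
  pos 15: x in {0,2}, choose 2; 1->2 ok
  pos 16: x in {0,2}, choose 2; 2->2 ok
  pos 17: x in {0,2}, choose 2; 2->2 ok
  pos 18: x in {0,2}, choose 2; 2->2 ok
  pos 19: x in {0,2}, choose 2; 2->2 ok
  pos 20: x in {0,2}, choose 2; 2->2 ok
  pos 21: x in {0,2}, choose 0; 2->0 ok
  pos 22: x in {0,2}, choose 0; 0->0 ok
  pos 23: x in {0,2}, choose 0; 0->0 ok

0,1,2,0,0,1,1,2,2,2,2,0,0,1,1,2,2,2,2,2,2,0,0,0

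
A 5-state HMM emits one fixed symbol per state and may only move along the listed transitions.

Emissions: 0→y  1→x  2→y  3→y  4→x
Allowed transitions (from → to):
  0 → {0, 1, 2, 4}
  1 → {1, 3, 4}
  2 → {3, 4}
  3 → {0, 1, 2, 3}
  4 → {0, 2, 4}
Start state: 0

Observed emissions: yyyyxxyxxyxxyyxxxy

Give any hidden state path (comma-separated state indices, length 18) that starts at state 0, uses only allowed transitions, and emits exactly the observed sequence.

  0: obs=y cand={0,2,3} pick 0 [start]
  1: obs=y cand={0,2,3} pick 2 [0->2 ok]
  2: obs=y cand={0,2,3} pick 3 [2->3 ok]
  3: obs=y cand={0,2,3} pick 0 [3->0 ok]
  4: obs=x cand={1,4} pick 1 [0->1 ok]
  5: obs=x cand={1,4} pick 4 [1->4 ok]
  6: obs=y cand={0,2,3} pick 0 [4->0 ok]
  7: obs=x cand={1,4} pick 1 [0->1 ok]
  8: obs=x cand={1,4} pick 4 [1->4 ok]
  9: obs=y cand={0,2,3} pick 2 [4->2 ok]
  10: obs=x cand={1,4} pick 4 [2->4 ok]
  11: obs=x cand={1,4} pick 4 [4->4 ok]
  12: obs=y cand={0,2,3} pick 0 [4->0 ok]
  13: obs=y cand={0,2,3} pick 0 [0->0 ok]
  14: obs=x cand={1,4} pick 4 [0->4 ok]
  15: obs=x cand={1,4} pick 4 [4->4 ok]
  16: obs=x cand={1,4} pick 4 [4->4 ok]
  17: obs=y cand={0,2,3} pick 2 [4->2 ok]

0,2,3,0,1,4,0,1,4,2,4,4,0,0,4,4,4,2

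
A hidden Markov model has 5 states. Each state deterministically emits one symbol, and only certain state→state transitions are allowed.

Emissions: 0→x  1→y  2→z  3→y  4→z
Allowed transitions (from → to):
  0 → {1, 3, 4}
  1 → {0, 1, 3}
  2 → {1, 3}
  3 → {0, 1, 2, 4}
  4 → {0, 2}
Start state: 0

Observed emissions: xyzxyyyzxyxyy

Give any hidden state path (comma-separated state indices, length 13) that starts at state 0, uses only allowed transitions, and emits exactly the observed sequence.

0,3,4,0,1,1,3,4,0,1,0,1,3

  [0] x  {0}  => 0  start
  [1] y  {1,3}  => 3  0->3 ok
  [2] z  {2,4}  => 4  3->4 ok
  [3] x  {0}  => 0  4->0 ok
  [4] y  {1,3}  => 1  0->1 ok
  [5] y  {1,3}  => 1  1->1 ok
  [6] y  {1,3}  => 3  1->3 ok
  [7] z  {2,4}  => 4  3->4 ok
  [8] x  {0}  => 0  4->0 ok
  [9] y  {1,3}  => 1  0->1 ok
  [10] x  {0}  => 0  1->0 ok
  [11] y  {1,3}  => 1  0->1 ok
  [12] y  {1,3}  => 3  1->3 ok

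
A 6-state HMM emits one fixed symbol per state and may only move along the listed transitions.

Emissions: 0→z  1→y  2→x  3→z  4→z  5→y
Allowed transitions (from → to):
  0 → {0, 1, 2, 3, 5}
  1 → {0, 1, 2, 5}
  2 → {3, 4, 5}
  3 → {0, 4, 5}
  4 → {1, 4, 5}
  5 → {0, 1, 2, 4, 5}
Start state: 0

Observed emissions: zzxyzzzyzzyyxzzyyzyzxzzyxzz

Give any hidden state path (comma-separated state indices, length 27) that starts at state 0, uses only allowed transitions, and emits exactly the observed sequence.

  pos 0: z in {0,3,4}, choose 0; start
  pos 1: z in {0,3,4}, choose 0; 0->0 ok
  pos 2: x in {2}, choose 2; 0->2 ok
  pos 3: y in {1,5}, choose 5; 2->5 ok
  pos 4: z in {0,3,4}, choose 0; 5->0 ok
  pos 5: z in {0,3,4}, choose 0; 0->0 ok
  pos 6: z in {0,3,4}, choose 3; 0->3 ok
  pos 7: y in {1,5}, choose 5; 3->5 ok
  pos 8: z in {0,3,4}, choose 4; 5->4 ok
  pos 9: z in {0,3,4}, choose 4; 4->4 ok
  pos 10: y in {1,5}, choose 1; 4->1 ok
  pos 11: y in {1,5}, choose 5; 1->5 ok
  pos 12: x in {2}, choose 2; 5->2 ok
  pos 13: z in {0,3,4}, choose 3; 2->3 ok
  pos 14: z in {0,3,4}, choose 4; 3->4 ok
  pos 15: y in {1,5}, choose 1; 4->1 ok
  pos 16: y in {1,5}, choose 5; 1->5 ok
  pos 17: z in {0,3,4}, choose 4; 5->4 ok
  pos 18: y in {1,5}, choose 5; 4->5 ok
  pos 19: z in {0,3,4}, choose 0; 5->0 ok
  pos 20: x in {2}, choose 2; 0->2 ok
  pos 21: z in {0,3,4}, choose 4; 2->4 ok
  pos 22: z in {0,3,4}, choose 4; 4->4 ok
  pos 23: y in {1,5}, choose 5; 4->5 ok
  pos 24: x in {2}, choose 2; 5->2 ok
  pos 25: z in {0,3,4}, choose 4; 2->4 ok
  pos 26: z in {0,3,4}, choose 4; 4->4 ok

0,0,2,5,0,0,3,5,4,4,1,5,2,3,4,1,5,4,5,0,2,4,4,5,2,4,4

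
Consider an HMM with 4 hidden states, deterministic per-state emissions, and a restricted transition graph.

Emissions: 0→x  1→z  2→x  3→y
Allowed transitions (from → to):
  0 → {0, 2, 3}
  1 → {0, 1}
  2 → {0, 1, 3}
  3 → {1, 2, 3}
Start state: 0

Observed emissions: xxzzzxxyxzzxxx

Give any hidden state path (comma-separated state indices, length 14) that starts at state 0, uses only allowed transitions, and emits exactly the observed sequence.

  0: obs=x cand={0,2} pick 0 [start]
  1: obs=x cand={0,2} pick 2 [0->2 ok]
  2: obs=z cand={1} pick 1 [2->1 ok]
  3: obs=z cand={1} pick 1 [1->1 ok]
  4: obs=z cand={1} pick 1 [1->1 ok]
  5: obs=x cand={0,2} pick 0 [1->0 ok]
  6: obs=x cand={0,2} pick 0 [0->0 ok]
  7: obs=y cand={3} pick 3 [0->3 ok]
  8: obs=x cand={0,2} pick 2 [3->2 ok]
  9: obs=z cand={1} pick 1 [2->1 ok]
  10: obs=z cand={1} pick 1 [1->1 ok]
  11: obs=x cand={0,2} pick 0 [1->0 ok]
  12: obs=x cand={0,2} pick 0 [0->0 ok]
  13: obs=x cand={0,2} pick 0 [0->0 ok]

0,2,1,1,1,0,0,3,2,1,1,0,0,0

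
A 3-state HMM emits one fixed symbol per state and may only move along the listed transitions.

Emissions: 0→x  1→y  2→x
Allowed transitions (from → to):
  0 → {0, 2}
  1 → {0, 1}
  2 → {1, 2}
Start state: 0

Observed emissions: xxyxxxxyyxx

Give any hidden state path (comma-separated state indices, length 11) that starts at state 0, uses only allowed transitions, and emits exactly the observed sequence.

  pos 0: x in {0,2}, choose 0; start
  pos 1: x in {0,2}, choose 2; 0->2 ok
  pos 2: y in {1}, choose 1; 2->1 ok
  pos 3: x in {0,2}, choose 0; 1->0 ok
  pos 4: x in {0,2}, choose 0; 0->0 ok
  pos 5: x in {0,2}, choose 2; 0->2 ok
  pos 6: x in {0,2}, choose 2; 2->2 ok
  pos 7: y in {1}, choose 1; 2->1 ok
  pos 8: y in {1}, choose 1; 1->1 ok
  pos 9: x in {0,2}, choose 0; 1->0 ok
  pos 10: x in {0,2}, choose 0; 0->0 ok

0,2,1,0,0,2,2,1,1,0,0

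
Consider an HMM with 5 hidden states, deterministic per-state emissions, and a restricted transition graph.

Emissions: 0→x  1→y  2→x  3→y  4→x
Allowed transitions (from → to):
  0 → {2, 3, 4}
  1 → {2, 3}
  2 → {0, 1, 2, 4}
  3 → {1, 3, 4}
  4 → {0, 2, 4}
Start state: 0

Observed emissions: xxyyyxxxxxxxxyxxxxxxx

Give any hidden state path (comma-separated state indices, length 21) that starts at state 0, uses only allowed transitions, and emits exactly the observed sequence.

0,2,1,3,3,4,0,4,2,0,4,2,0,3,4,4,4,4,2,2,2

  [0] x  {0,2,4}  => 0  start
  [1] x  {0,2,4}  => 2  0->2 ok
  [2] y  {1,3}  => 1  2->1 ok
  [3] y  {1,3}  => 3  1->3 ok
  [4] y  {1,3}  => 3  3->3 ok
  [5] x  {0,2,4}  => 4  3->4 ok
  [6] x  {0,2,4}  => 0  4->0 ok
  [7] x  {0,2,4}  => 4  0->4 ok
  [8] x  {0,2,4}  => 2  4->2 ok
  [9] x  {0,2,4}  => 0  2->0 ok
  [10] x  {0,2,4}  => 4  0->4 ok
  [11] x  {0,2,4}  => 2  4->2 ok
  [12] x  {0,2,4}  => 0  2->0 ok
  [13] y  {1,3}  => 3  0->3 ok
  [14] x  {0,2,4}  => 4  3->4 ok
  [15] x  {0,2,4}  => 4  4->4 ok
  [16] x  {0,2,4}  => 4  4->4 ok
  [17] x  {0,2,4}  => 4  4->4 ok
  [18] x  {0,2,4}  => 2  4->2 ok
  [19] x  {0,2,4}  => 2  2->2 ok
  [20] x  {0,2,4}  => 2  2->2 ok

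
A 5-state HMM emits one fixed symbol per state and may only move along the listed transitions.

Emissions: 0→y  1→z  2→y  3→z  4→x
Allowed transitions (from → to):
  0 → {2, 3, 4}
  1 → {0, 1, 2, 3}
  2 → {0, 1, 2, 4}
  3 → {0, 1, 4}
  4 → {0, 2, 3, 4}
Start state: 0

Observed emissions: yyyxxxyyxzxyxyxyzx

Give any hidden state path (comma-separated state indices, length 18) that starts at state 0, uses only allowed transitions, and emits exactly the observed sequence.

  t0 'y' -> {0,2}, take 0 (start)
  t1 'y' -> {0,2}, take 2 (0->2 ok)
  t2 'y' -> {0,2}, take 0 (2->0 ok)
  t3 'x' -> {4}, take 4 (0->4 ok)
  t4 'x' -> {4}, take 4 (4->4 ok)
  t5 'x' -> {4}, take 4 (4->4 ok)
  t6 'y' -> {0,2}, take 2 (4->2 ok)
  t7 'y' -> {0,2}, take 0 (2->0 ok)
  t8 'x' -> {4}, take 4 (0->4 ok)
  t9 'z' -> {1,3}, take 3 (4->3 ok)
  t10 'x' -> {4}, take 4 (3->4 ok)
  t11 'y' -> {0,2}, take 0 (4->0 ok)
  t12 'x' -> {4}, take 4 (0->4 ok)
  t13 'y' -> {0,2}, take 2 (4->2 ok)
  t14 'x' -> {4}, take 4 (2->4 ok)
  t15 'y' -> {0,2}, take 0 (4->0 ok)
  t16 'z' -> {1,3}, take 3 (0->3 ok)
  t17 'x' -> {4}, take 4 (3->4 ok)

0,2,0,4,4,4,2,0,4,3,4,0,4,2,4,0,3,4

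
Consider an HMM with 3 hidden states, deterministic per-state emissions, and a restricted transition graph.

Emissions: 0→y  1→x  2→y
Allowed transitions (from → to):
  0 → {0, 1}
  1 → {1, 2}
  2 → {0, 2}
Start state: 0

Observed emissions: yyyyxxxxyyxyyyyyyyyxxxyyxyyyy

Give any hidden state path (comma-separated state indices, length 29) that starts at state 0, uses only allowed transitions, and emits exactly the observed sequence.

  t0 'y' -> {0,2}, take 0 (start)
  t1 'y' -> {0,2}, take 0 (0->0 ok)
  t2 'y' -> {0,2}, take 0 (0->0 ok)
  t3 'y' -> {0,2}, take 0 (0->0 ok)
  t4 'x' -> {1}, take 1 (0->1 ok)
  t5 'x' -> {1}, take 1 (1->1 ok)
  t6 'x' -> {1}, take 1 (1->1 ok)
  t7 'x' -> {1}, take 1 (1->1 ok)
  t8 'y' -> {0,2}, take 2 (1->2 ok)
  t9 'y' -> {0,2}, take 0 (2->0 ok)
  t10 'x' -> {1}, take 1 (0->1 ok)
  t11 'y' -> {0,2}, take 2 (1->2 ok)
  t12 'y' -> {0,2}, take 2 (2->2 ok)
  t13 'y' -> {0,2}, take 2 (2->2 ok)
  t14 'y' -> {0,2}, take 2 (2->2 ok)
  t15 'y' -> {0,2}, take 2 (2->2 ok)
  t16 'y' -> {0,2}, take 2 (2->2 ok)
  t17 'y' -> {0,2}, take 0 (2->0 ok)
  t18 'y' -> {0,2}, take 0 (0->0 ok)
  t19 'x' -> {1}, take 1 (0->1 ok)
  t20 'x' -> {1}, take 1 (1->1 ok)
  t21 'x' -> {1}, take 1 (1->1 ok)
  t22 'y' -> {0,2}, take 2 (1->2 ok)
  t23 'y' -> {0,2}, take 0 (2->0 ok)
  t24 'x' -> {1}, take 1 (0->1 ok)
  t25 'y' -> {0,2}, take 2 (1->2 ok)
  t26 'y' -> {0,2}, take 0 (2->0 ok)
  t27 'y' -> {0,2}, take 0 (0->0 ok)
  t28 'y' -> {0,2}, take 0 (0->0 ok)

0,0,0,0,1,1,1,1,2,0,1,2,2,2,2,2,2,0,0,1,1,1,2,0,1,2,0,0,0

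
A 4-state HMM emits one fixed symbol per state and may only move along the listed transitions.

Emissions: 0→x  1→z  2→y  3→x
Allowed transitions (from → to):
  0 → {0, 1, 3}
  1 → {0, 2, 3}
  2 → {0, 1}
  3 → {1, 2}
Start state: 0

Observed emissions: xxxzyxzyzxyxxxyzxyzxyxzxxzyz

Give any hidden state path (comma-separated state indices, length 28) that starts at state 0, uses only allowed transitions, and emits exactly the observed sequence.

0,0,0,1,2,0,1,2,1,3,2,0,0,3,2,1,3,2,1,3,2,0,1,0,3,1,2,1

  t0 'x' -> {0,3}, take 0 (start)
  t1 'x' -> {0,3}, take 0 (0->0 ok)
  t2 'x' -> {0,3}, take 0 (0->0 ok)
  t3 'z' -> {1}, take 1 (0->1 ok)
  t4 'y' -> {2}, take 2 (1->2 ok)
  t5 'x' -> {0,3}, take 0 (2->0 ok)
  t6 'z' -> {1}, take 1 (0->1 ok)
  t7 'y' -> {2}, take 2 (1->2 ok)
  t8 'z' -> {1}, take 1 (2->1 ok)
  t9 'x' -> {0,3}, take 3 (1->3 ok)
  t10 'y' -> {2}, take 2 (3->2 ok)
  t11 'x' -> {0,3}, take 0 (2->0 ok)
  t12 'x' -> {0,3}, take 0 (0->0 ok)
  t13 'x' -> {0,3}, take 3 (0->3 ok)
  t14 'y' -> {2}, take 2 (3->2 ok)
  t15 'z' -> {1}, take 1 (2->1 ok)
  t16 'x' -> {0,3}, take 3 (1->3 ok)
  t17 'y' -> {2}, take 2 (3->2 ok)
  t18 'z' -> {1}, take 1 (2->1 ok)
  t19 'x' -> {0,3}, take 3 (1->3 ok)
  t20 'y' -> {2}, take 2 (3->2 ok)
  t21 'x' -> {0,3}, take 0 (2->0 ok)
  t22 'z' -> {1}, take 1 (0->1 ok)
  t23 'x' -> {0,3}, take 0 (1->0 ok)
  t24 'x' -> {0,3}, take 3 (0->3 ok)
  t25 'z' -> {1}, take 1 (3->1 ok)
  t26 'y' -> {2}, take 2 (1->2 ok)
  t27 'z' -> {1}, take 1 (2->1 ok)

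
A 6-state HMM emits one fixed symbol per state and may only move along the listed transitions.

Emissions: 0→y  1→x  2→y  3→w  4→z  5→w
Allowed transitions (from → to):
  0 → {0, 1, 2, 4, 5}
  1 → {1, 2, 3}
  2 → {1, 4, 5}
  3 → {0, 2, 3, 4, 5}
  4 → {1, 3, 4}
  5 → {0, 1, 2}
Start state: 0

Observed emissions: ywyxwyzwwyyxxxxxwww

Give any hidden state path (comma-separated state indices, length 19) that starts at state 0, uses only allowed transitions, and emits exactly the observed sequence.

  pos 0: y in {0,2}, choose 0; start
  pos 1: w in {3,5}, choose 5; 0->5 ok
  pos 2: y in {0,2}, choose 2; 5->2 ok
  pos 3: x in {1}, choose 1; 2->1 ok
  pos 4: w in {3,5}, choose 3; 1->3 ok
  pos 5: y in {0,2}, choose 2; 3->2 ok
  pos 6: z in {4}, choose 4; 2->4 ok
  pos 7: w in {3,5}, choose 3; 4->3 ok
  pos 8: w in {3,5}, choose 5; 3->5 ok
  pos 9: y in {0,2}, choose 0; 5->0 ok
  pos 10: y in {0,2}, choose 0; 0->0 ok
  pos 11: x in {1}, choose 1; 0->1 ok
  pos 12: x in {1}, choose 1; 1->1 ok
  pos 13: x in {1}, choose 1; 1->1 ok
  pos 14: x in {1}, choose 1; 1->1 ok
  pos 15: x in {1}, choose 1; 1->1 ok
  pos 16: w in {3,5}, choose 3; 1->3 ok
  pos 17: w in {3,5}, choose 3; 3->3 ok
  pos 18: w in {3,5}, choose 3; 3->3 ok

0,5,2,1,3,2,4,3,5,0,0,1,1,1,1,1,3,3,3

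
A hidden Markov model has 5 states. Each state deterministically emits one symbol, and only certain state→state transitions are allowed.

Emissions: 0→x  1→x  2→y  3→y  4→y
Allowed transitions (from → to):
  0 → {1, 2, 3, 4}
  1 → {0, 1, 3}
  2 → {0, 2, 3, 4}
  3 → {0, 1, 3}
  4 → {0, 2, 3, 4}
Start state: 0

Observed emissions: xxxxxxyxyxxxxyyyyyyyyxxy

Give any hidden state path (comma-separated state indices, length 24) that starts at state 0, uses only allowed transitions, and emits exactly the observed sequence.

  0: obs=x cand={0,1} pick 0 [start]
  1: obs=x cand={0,1} pick 1 [0->1 ok]
  2: obs=x cand={0,1} pick 1 [1->1 ok]
  3: obs=x cand={0,1} pick 1 [1->1 ok]
  4: obs=x cand={0,1} pick 0 [1->0 ok]
  5: obs=x cand={0,1} pick 1 [0->1 ok]
  6: obs=y cand={2,3,4} pick 3 [1->3 ok]
  7: obs=x cand={0,1} pick 0 [3->0 ok]
  8: obs=y cand={2,3,4} pick 3 [0->3 ok]
  9: obs=x cand={0,1} pick 1 [3->1 ok]
  10: obs=x cand={0,1} pick 0 [1->0 ok]
  11: obs=x cand={0,1} pick 1 [0->1 ok]
  12: obs=x cand={0,1} pick 0 [1->0 ok]
  13: obs=y cand={2,3,4} pick 4 [0->4 ok]
  14: obs=y cand={2,3,4} pick 2 [4->2 ok]
  15: obs=y cand={2,3,4} pick 2 [2->2 ok]
  16: obs=y cand={2,3,4} pick 2 [2->2 ok]
  17: obs=y cand={2,3,4} pick 2 [2->2 ok]
  18: obs=y cand={2,3,4} pick 3 [2->3 ok]
  19: obs=y cand={2,3,4} pick 3 [3->3 ok]
  20: obs=y cand={2,3,4} pick 3 [3->3 ok]
  21: obs=x cand={0,1} pick 1 [3->1 ok]
  22: obs=x cand={0,1} pick 1 [1->1 ok]
  23: obs=y cand={2,3,4} pick 3 [1->3 ok]

0,1,1,1,0,1,3,0,3,1,0,1,0,4,2,2,2,2,3,3,3,1,1,3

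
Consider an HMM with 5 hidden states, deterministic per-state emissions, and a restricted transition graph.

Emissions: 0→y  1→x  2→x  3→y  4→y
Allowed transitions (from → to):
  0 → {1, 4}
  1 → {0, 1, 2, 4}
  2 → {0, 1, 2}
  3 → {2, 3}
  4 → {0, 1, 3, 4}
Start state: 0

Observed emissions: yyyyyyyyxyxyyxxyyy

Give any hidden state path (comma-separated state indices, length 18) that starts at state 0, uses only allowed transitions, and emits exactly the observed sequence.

0,4,4,4,4,0,4,4,1,0,1,0,4,1,1,4,0,4

  t0 'y' -> {0,3,4}, take 0 (start)
  t1 'y' -> {0,3,4}, take 4 (0->4 ok)
  t2 'y' -> {0,3,4}, take 4 (4->4 ok)
  t3 'y' -> {0,3,4}, take 4 (4->4 ok)
  t4 'y' -> {0,3,4}, take 4 (4->4 ok)
  t5 'y' -> {0,3,4}, take 0 (4->0 ok)
  t6 'y' -> {0,3,4}, take 4 (0->4 ok)
  t7 'y' -> {0,3,4}, take 4 (4->4 ok)
  t8 'x' -> {1,2}, take 1 (4->1 ok)
  t9 'y' -> {0,3,4}, take 0 (1->0 ok)
  t10 'x' -> {1,2}, take 1 (0->1 ok)
  t11 'y' -> {0,3,4}, take 0 (1->0 ok)
  t12 'y' -> {0,3,4}, take 4 (0->4 ok)
  t13 'x' -> {1,2}, take 1 (4->1 ok)
  t14 'x' -> {1,2}, take 1 (1->1 ok)
  t15 'y' -> {0,3,4}, take 4 (1->4 ok)
  t16 'y' -> {0,3,4}, take 0 (4->0 ok)
  t17 'y' -> {0,3,4}, take 4 (0->4 ok)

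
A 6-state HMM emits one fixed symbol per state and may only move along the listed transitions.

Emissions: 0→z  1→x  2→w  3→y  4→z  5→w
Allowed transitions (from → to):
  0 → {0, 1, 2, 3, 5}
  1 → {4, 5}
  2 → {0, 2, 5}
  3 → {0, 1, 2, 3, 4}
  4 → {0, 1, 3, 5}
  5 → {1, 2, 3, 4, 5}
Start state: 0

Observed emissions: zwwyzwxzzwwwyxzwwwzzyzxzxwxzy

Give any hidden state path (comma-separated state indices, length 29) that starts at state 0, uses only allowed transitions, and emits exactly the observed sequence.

  t0 'z' -> {0,4}, take 0 (start)
  t1 'w' -> {2,5}, take 5 (0->5 ok)
  t2 'w' -> {2,5}, take 5 (5->5 ok)
  t3 'y' -> {3}, take 3 (5->3 ok)
  t4 'z' -> {0,4}, take 0 (3->0 ok)
  t5 'w' -> {2,5}, take 5 (0->5 ok)
  t6 'x' -> {1}, take 1 (5->1 ok)
  t7 'z' -> {0,4}, take 4 (1->4 ok)
  t8 'z' -> {0,4}, take 0 (4->0 ok)
  t9 'w' -> {2,5}, take 2 (0->2 ok)
  t10 'w' -> {2,5}, take 5 (2->5 ok)
  t11 'w' -> {2,5}, take 5 (5->5 ok)
  t12 'y' -> {3}, take 3 (5->3 ok)
  t13 'x' -> {1}, take 1 (3->1 ok)
  t14 'z' -> {0,4}, take 4 (1->4 ok)
  t15 'w' -> {2,5}, take 5 (4->5 ok)
  t16 'w' -> {2,5}, take 5 (5->5 ok)
  t17 'w' -> {2,5}, take 2 (5->2 ok)
  t18 'z' -> {0,4}, take 0 (2->0 ok)
  t19 'z' -> {0,4}, take 0 (0->0 ok)
  t20 'y' -> {3}, take 3 (0->3 ok)
  t21 'z' -> {0,4}, take 4 (3->4 ok)
  t22 'x' -> {1}, take 1 (4->1 ok)
  t23 'z' -> {0,4}, take 4 (1->4 ok)
  t24 'x' -> {1}, take 1 (4->1 ok)
  t25 'w' -> {2,5}, take 5 (1->5 ok)
  t26 'x' -> {1}, take 1 (5->1 ok)
  t27 'z' -> {0,4}, take 4 (1->4 ok)
  t28 'y' -> {3}, take 3 (4->3 ok)

0,5,5,3,0,5,1,4,0,2,5,5,3,1,4,5,5,2,0,0,3,4,1,4,1,5,1,4,3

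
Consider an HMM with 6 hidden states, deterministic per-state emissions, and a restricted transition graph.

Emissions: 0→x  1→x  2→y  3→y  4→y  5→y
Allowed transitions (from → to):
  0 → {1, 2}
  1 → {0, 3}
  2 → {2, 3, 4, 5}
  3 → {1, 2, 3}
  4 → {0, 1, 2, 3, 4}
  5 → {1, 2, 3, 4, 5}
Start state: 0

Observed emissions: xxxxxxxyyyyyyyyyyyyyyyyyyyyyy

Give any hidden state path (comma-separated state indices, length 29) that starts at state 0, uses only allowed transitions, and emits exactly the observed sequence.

  0: obs=x cand={0,1} pick 0 [start]
  1: obs=x cand={0,1} pick 1 [0->1 ok]
  2: obs=x cand={0,1} pick 0 [1->0 ok]
  3: obs=x cand={0,1} pick 1 [0->1 ok]
  4: obs=x cand={0,1} pick 0 [1->0 ok]
  5: obs=x cand={0,1} pick 1 [0->1 ok]
  6: obs=x cand={0,1} pick 0 [1->0 ok]
  7: obs=y cand={2,3,4,5} pick 2 [0->2 ok]
  8: obs=y cand={2,3,4,5} pick 2 [2->2 ok]
  9: obs=y cand={2,3,4,5} pick 3 [2->3 ok]
  10: obs=y cand={2,3,4,5} pick 2 [3->2 ok]
  11: obs=y cand={2,3,4,5} pick 3 [2->3 ok]
  12: obs=y cand={2,3,4,5} pick 3 [3->3 ok]
  13: obs=y cand={2,3,4,5} pick 2 [3->2 ok]
  14: obs=y cand={2,3,4,5} pick 2 [2->2 ok]
  15: obs=y cand={2,3,4,5} pick 2 [2->2 ok]
  16: obs=y cand={2,3,4,5} pick 3 [2->3 ok]
  17: obs=y cand={2,3,4,5} pick 3 [3->3 ok]
  18: obs=y cand={2,3,4,5} pick 2 [3->2 ok]
  19: obs=y cand={2,3,4,5} pick 2 [2->2 ok]
  20: obs=y cand={2,3,4,5} pick 3 [2->3 ok]
  21: obs=y cand={2,3,4,5} pick 2 [3->2 ok]
  22: obs=y cand={2,3,4,5} pick 4 [2->4 ok]
  23: obs=y cand={2,3,4,5} pick 2 [4->2 ok]
  24: obs=y cand={2,3,4,5} pick 3 [2->3 ok]
  25: obs=y cand={2,3,4,5} pick 3 [3->3 ok]
  26: obs=y cand={2,3,4,5} pick 2 [3->2 ok]
  27: obs=y cand={2,3,4,5} pick 5 [2->5 ok]
  28: obs=y cand={2,3,4,5} pick 2 [5->2 ok]

0,1,0,1,0,1,0,2,2,3,2,3,3,2,2,2,3,3,2,2,3,2,4,2,3,3,2,5,2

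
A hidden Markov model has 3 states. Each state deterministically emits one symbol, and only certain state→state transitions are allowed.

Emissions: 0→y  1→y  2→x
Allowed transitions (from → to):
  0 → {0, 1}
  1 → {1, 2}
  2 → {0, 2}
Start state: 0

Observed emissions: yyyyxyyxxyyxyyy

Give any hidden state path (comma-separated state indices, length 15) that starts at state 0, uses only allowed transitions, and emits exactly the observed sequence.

0,1,1,1,2,0,1,2,2,0,1,2,0,0,1

  t0 'y' -> {0,1}, take 0 (start)
  t1 'y' -> {0,1}, take 1 (0->1 ok)
  t2 'y' -> {0,1}, take 1 (1->1 ok)
  t3 'y' -> {0,1}, take 1 (1->1 ok)
  t4 'x' -> {2}, take 2 (1->2 ok)
  t5 'y' -> {0,1}, take 0 (2->0 ok)
  t6 'y' -> {0,1}, take 1 (0->1 ok)
  t7 'x' -> {2}, take 2 (1->2 ok)
  t8 'x' -> {2}, take 2 (2->2 ok)
  t9 'y' -> {0,1}, take 0 (2->0 ok)
  t10 'y' -> {0,1}, take 1 (0->1 ok)
  t11 'x' -> {2}, take 2 (1->2 ok)
  t12 'y' -> {0,1}, take 0 (2->0 ok)
  t13 'y' -> {0,1}, take 0 (0->0 ok)
  t14 'y' -> {0,1}, take 1 (0->1 ok)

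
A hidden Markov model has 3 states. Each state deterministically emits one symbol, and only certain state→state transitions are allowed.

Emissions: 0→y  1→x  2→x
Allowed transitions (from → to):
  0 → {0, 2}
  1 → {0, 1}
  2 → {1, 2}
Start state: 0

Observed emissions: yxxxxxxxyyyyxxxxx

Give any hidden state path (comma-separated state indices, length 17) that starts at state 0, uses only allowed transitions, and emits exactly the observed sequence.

  pos 0: y in {0}, choose 0; start
  pos 1: x in {1,2}, choose 2; 0->2 ok
  pos 2: x in {1,2}, choose 2; 2->2 ok
  pos 3: x in {1,2}, choose 2; 2->2 ok
  pos 4: x in {1,2}, choose 1; 2->1 ok
  pos 5: x in {1,2}, choose 1; 1->1 ok
  pos 6: x in {1,2}, choose 1; 1->1 ok
  pos 7: x in {1,2}, choose 1; 1->1 ok
  pos 8: y in {0}, choose 0; 1->0 ok
  pos 9: y in {0}, choose 0; 0->0 ok
  pos 10: y in {0}, choose 0; 0->0 ok
  pos 11: y in {0}, choose 0; 0->0 ok
  pos 12: x in {1,2}, choose 2; 0->2 ok
  pos 13: x in {1,2}, choose 2; 2->2 ok
  pos 14: x in {1,2}, choose 2; 2->2 ok
  pos 15: x in {1,2}, choose 1; 2->1 ok
  pos 16: x in {1,2}, choose 1; 1->1 ok

0,2,2,2,1,1,1,1,0,0,0,0,2,2,2,1,1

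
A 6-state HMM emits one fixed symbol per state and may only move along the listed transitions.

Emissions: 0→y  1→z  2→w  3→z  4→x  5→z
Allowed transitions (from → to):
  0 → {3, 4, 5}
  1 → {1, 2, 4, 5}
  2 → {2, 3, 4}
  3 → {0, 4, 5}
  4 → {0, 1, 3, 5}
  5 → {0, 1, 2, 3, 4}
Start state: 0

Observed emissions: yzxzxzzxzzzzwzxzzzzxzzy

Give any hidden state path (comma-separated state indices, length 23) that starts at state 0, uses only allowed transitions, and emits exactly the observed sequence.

  pos 0: y in {0}, choose 0; start
  pos 1: z in {1,3,5}, choose 3; 0->3 ok
  pos 2: x in {4}, choose 4; 3->4 ok
  pos 3: z in {1,3,5}, choose 1; 4->1 ok
  pos 4: x in {4}, choose 4; 1->4 ok
  pos 5: z in {1,3,5}, choose 5; 4->5 ok
  pos 6: z in {1,3,5}, choose 1; 5->1 ok
  pos 7: x in {4}, choose 4; 1->4 ok
  pos 8: z in {1,3,5}, choose 3; 4->3 ok
  pos 9: z in {1,3,5}, choose 5; 3->5 ok
  pos 10: z in {1,3,5}, choose 1; 5->1 ok
  pos 11: z in {1,3,5}, choose 1; 1->1 ok
  pos 12: w in {2}, choose 2; 1->2 ok
  pos 13: z in {1,3,5}, choose 3; 2->3 ok
  pos 14: x in {4}, choose 4; 3->4 ok
  pos 15: z in {1,3,5}, choose 3; 4->3 ok
  pos 16: z in {1,3,5}, choose 5; 3->5 ok
  pos 17: z in {1,3,5}, choose 1; 5->1 ok
  pos 18: z in {1,3,5}, choose 1; 1->1 ok
  pos 19: x in {4}, choose 4; 1->4 ok
  pos 20: z in {1,3,5}, choose 5; 4->5 ok
  pos 21: z in {1,3,5}, choose 3; 5->3 ok
  pos 22: y in {0}, choose 0; 3->0 ok

0,3,4,1,4,5,1,4,3,5,1,1,2,3,4,3,5,1,1,4,5,3,0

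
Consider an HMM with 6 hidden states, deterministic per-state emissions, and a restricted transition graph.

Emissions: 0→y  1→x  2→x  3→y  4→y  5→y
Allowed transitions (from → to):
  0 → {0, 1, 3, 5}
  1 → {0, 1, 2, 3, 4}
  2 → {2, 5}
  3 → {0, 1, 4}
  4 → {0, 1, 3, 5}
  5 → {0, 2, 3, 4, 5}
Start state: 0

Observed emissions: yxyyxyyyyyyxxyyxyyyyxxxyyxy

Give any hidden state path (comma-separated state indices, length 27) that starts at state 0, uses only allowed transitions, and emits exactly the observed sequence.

  [0] y  {0,3,4,5}  => 0  start
  [1] x  {1,2}  => 1  0->1 ok
  [2] y  {0,3,4,5}  => 3  1->3 ok
  [3] y  {0,3,4,5}  => 4  3->4 ok
  [4] x  {1,2}  => 1  4->1 ok
  [5] y  {0,3,4,5}  => 3  1->3 ok
  [6] y  {0,3,4,5}  => 4  3->4 ok
  [7] y  {0,3,4,5}  => 0  4->0 ok
  [8] y  {0,3,4,5}  => 0  0->0 ok
  [9] y  {0,3,4,5}  => 5  0->5 ok
  [10] y  {0,3,4,5}  => 4  5->4 ok
  [11] x  {1,2}  => 1  4->1 ok
  [12] x  {1,2}  => 1  1->1 ok
  [13] y  {0,3,4,5}  => 0  1->0 ok
  [14] y  {0,3,4,5}  => 3  0->3 ok
  [15] x  {1,2}  => 1  3->1 ok
  [16] y  {0,3,4,5}  => 4  1->4 ok
  [17] y  {0,3,4,5}  => 0  4->0 ok
  [18] y  {0,3,4,5}  => 0  0->0 ok
  [19] y  {0,3,4,5}  => 5  0->5 ok
  [20] x  {1,2}  => 2  5->2 ok
  [21] x  {1,2}  => 2  2->2 ok
  [22] x  {1,2}  => 2  2->2 ok
  [23] y  {0,3,4,5}  => 5  2->5 ok
  [24] y  {0,3,4,5}  => 4  5->4 ok
  [25] x  {1,2}  => 1  4->1 ok
  [26] y  {0,3,4,5}  => 4  1->4 ok

0,1,3,4,1,3,4,0,0,5,4,1,1,0,3,1,4,0,0,5,2,2,2,5,4,1,4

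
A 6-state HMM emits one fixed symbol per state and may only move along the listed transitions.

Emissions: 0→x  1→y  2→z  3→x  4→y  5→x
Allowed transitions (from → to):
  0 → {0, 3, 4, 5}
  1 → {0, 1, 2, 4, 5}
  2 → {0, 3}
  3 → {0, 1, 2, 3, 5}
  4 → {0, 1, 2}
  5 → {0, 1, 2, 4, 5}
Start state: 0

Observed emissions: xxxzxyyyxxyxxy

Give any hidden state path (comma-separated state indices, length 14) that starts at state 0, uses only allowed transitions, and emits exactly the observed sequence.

  t0 'x' -> {0,3,5}, take 0 (start)
  t1 'x' -> {0,3,5}, take 0 (0->0 ok)
  t2 'x' -> {0,3,5}, take 3 (0->3 ok)
  t3 'z' -> {2}, take 2 (3->2 ok)
  t4 'x' -> {0,3,5}, take 0 (2->0 ok)
  t5 'y' -> {1,4}, take 4 (0->4 ok)
  t6 'y' -> {1,4}, take 1 (4->1 ok)
  t7 'y' -> {1,4}, take 4 (1->4 ok)
  t8 'x' -> {0,3,5}, take 0 (4->0 ok)
  t9 'x' -> {0,3,5}, take 5 (0->5 ok)
  t10 'y' -> {1,4}, take 1 (5->1 ok)
  t11 'x' -> {0,3,5}, take 0 (1->0 ok)
  t12 'x' -> {0,3,5}, take 3 (0->3 ok)
  t13 'y' -> {1,4}, take 1 (3->1 ok)

0,0,3,2,0,4,1,4,0,5,1,0,3,1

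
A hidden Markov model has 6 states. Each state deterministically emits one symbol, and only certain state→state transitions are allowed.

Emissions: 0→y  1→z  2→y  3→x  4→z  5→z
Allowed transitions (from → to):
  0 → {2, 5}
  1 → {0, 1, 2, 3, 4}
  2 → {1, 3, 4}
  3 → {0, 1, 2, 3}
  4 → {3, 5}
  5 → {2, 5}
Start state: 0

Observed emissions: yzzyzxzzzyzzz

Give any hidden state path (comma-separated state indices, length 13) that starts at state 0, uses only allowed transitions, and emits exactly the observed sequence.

0,5,5,2,4,3,1,4,5,2,1,1,1

  0: obs=y cand={0,2} pick 0 [start]
  1: obs=z cand={1,4,5} pick 5 [0->5 ok]
  2: obs=z cand={1,4,5} pick 5 [5->5 ok]
  3: obs=y cand={0,2} pick 2 [5->2 ok]
  4: obs=z cand={1,4,5} pick 4 [2->4 ok]
  5: obs=x cand={3} pick 3 [4->3 ok]
  6: obs=z cand={1,4,5} pick 1 [3->1 ok]
  7: obs=z cand={1,4,5} pick 4 [1->4 ok]
  8: obs=z cand={1,4,5} pick 5 [4->5 ok]
  9: obs=y cand={0,2} pick 2 [5->2 ok]
  10: obs=z cand={1,4,5} pick 1 [2->1 ok]
  11: obs=z cand={1,4,5} pick 1 [1->1 ok]
  12: obs=z cand={1,4,5} pick 1 [1->1 ok]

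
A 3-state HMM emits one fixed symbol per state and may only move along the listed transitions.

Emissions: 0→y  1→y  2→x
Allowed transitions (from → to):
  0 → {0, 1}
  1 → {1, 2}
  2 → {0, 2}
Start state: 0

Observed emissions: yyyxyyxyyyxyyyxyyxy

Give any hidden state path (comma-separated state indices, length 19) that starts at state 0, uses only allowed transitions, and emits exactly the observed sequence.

0,1,1,2,0,1,2,0,0,1,2,0,0,1,2,0,1,2,0

  [0] y  {0,1}  => 0  start
  [1] y  {0,1}  => 1  0->1 ok
  [2] y  {0,1}  => 1  1->1 ok
  [3] x  {2}  => 2  1->2 ok
  [4] y  {0,1}  => 0  2->0 ok
  [5] y  {0,1}  => 1  0->1 ok
  [6] x  {2}  => 2  1->2 ok
  [7] y  {0,1}  => 0  2->0 ok
  [8] y  {0,1}  => 0  0->0 ok
  [9] y  {0,1}  => 1  0->1 ok
  [10] x  {2}  => 2  1->2 ok
  [11] y  {0,1}  => 0  2->0 ok
  [12] y  {0,1}  => 0  0->0 ok
  [13] y  {0,1}  => 1  0->1 ok
  [14] x  {2}  => 2  1->2 ok
  [15] y  {0,1}  => 0  2->0 ok
  [16] y  {0,1}  => 1  0->1 ok
  [17] x  {2}  => 2  1->2 ok
  [18] y  {0,1}  => 0  2->0 ok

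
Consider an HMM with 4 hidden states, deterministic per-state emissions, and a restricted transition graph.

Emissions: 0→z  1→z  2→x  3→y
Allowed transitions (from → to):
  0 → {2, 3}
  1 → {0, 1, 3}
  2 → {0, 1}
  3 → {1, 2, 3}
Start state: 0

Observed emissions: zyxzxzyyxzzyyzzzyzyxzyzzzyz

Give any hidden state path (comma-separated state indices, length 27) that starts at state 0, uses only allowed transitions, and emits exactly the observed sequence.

0,3,2,0,2,0,3,3,2,1,0,3,3,1,1,0,3,1,3,2,0,3,1,1,0,3,1

  t0 'z' -> {0,1}, take 0 (start)
  t1 'y' -> {3}, take 3 (0->3 ok)
  t2 'x' -> {2}, take 2 (3->2 ok)
  t3 'z' -> {0,1}, take 0 (2->0 ok)
  t4 'x' -> {2}, take 2 (0->2 ok)
  t5 'z' -> {0,1}, take 0 (2->0 ok)
  t6 'y' -> {3}, take 3 (0->3 ok)
  t7 'y' -> {3}, take 3 (3->3 ok)
  t8 'x' -> {2}, take 2 (3->2 ok)
  t9 'z' -> {0,1}, take 1 (2->1 ok)
  t10 'z' -> {0,1}, take 0 (1->0 ok)
  t11 'y' -> {3}, take 3 (0->3 ok)
  t12 'y' -> {3}, take 3 (3->3 ok)
  t13 'z' -> {0,1}, take 1 (3->1 ok)
  t14 'z' -> {0,1}, take 1 (1->1 ok)
  t15 'z' -> {0,1}, take 0 (1->0 ok)
  t16 'y' -> {3}, take 3 (0->3 ok)
  t17 'z' -> {0,1}, take 1 (3->1 ok)
  t18 'y' -> {3}, take 3 (1->3 ok)
  t19 'x' -> {2}, take 2 (3->2 ok)
  t20 'z' -> {0,1}, take 0 (2->0 ok)
  t21 'y' -> {3}, take 3 (0->3 ok)
  t22 'z' -> {0,1}, take 1 (3->1 ok)
  t23 'z' -> {0,1}, take 1 (1->1 ok)
  t24 'z' -> {0,1}, take 0 (1->0 ok)
  t25 'y' -> {3}, take 3 (0->3 ok)
  t26 'z' -> {0,1}, take 1 (3->1 ok)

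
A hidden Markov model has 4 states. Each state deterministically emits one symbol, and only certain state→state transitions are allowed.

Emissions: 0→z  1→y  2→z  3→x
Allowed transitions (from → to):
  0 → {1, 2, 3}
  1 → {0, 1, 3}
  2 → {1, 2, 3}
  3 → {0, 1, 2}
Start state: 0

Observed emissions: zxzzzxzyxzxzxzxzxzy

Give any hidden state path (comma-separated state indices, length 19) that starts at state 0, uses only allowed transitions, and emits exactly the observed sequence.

0,3,0,2,2,3,2,1,3,0,3,0,3,0,3,2,3,2,1

  [0] z  {0,2}  => 0  start
  [1] x  {3}  => 3  0->3 ok
  [2] z  {0,2}  => 0  3->0 ok
  [3] z  {0,2}  => 2  0->2 ok
  [4] z  {0,2}  => 2  2->2 ok
  [5] x  {3}  => 3  2->3 ok
  [6] z  {0,2}  => 2  3->2 ok
  [7] y  {1}  => 1  2->1 ok
  [8] x  {3}  => 3  1->3 ok
  [9] z  {0,2}  => 0  3->0 ok
  [10] x  {3}  => 3  0->3 ok
  [11] z  {0,2}  => 0  3->0 ok
  [12] x  {3}  => 3  0->3 ok
  [13] z  {0,2}  => 0  3->0 ok
  [14] x  {3}  => 3  0->3 ok
  [15] z  {0,2}  => 2  3->2 ok
  [16] x  {3}  => 3  2->3 ok
  [17] z  {0,2}  => 2  3->2 ok
  [18] y  {1}  => 1  2->1 ok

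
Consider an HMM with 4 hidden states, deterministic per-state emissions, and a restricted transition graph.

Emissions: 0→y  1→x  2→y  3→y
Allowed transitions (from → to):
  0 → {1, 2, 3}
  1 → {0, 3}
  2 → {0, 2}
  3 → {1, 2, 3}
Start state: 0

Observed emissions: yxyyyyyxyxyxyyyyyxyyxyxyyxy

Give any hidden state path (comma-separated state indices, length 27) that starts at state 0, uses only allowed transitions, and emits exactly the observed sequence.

  pos 0: y in {0,2,3}, choose 0; start
  pos 1: x in {1}, choose 1; 0->1 ok
  pos 2: y in {0,2,3}, choose 0; 1->0 ok
  pos 3: y in {0,2,3}, choose 3; 0->3 ok
  pos 4: y in {0,2,3}, choose 2; 3->2 ok
  pos 5: y in {0,2,3}, choose 2; 2->2 ok
  pos 6: y in {0,2,3}, choose 0; 2->0 ok
  pos 7: x in {1}, choose 1; 0->1 ok
  pos 8: y in {0,2,3}, choose 3; 1->3 ok
  pos 9: x in {1}, choose 1; 3->1 ok
  pos 10: y in {0,2,3}, choose 3; 1->3 ok
  pos 11: x in {1}, choose 1; 3->1 ok
  pos 12: y in {0,2,3}, choose 0; 1->0 ok
  pos 13: y in {0,2,3}, choose 2; 0->2 ok
  pos 14: y in {0,2,3}, choose 2; 2->2 ok
  pos 15: y in {0,2,3}, choose 2; 2->2 ok
  pos 16: y in {0,2,3}, choose 0; 2->0 ok
  pos 17: x in {1}, choose 1; 0->1 ok
  pos 18: y in {0,2,3}, choose 0; 1->0 ok
  pos 19: y in {0,2,3}, choose 3; 0->3 ok
  pos 20: x in {1}, choose 1; 3->1 ok
  pos 21: y in {0,2,3}, choose 3; 1->3 ok
  pos 22: x in {1}, choose 1; 3->1 ok
  pos 23: y in {0,2,3}, choose 0; 1->0 ok
  pos 24: y in {0,2,3}, choose 3; 0->3 ok
  pos 25: x in {1}, choose 1; 3->1 ok
  pos 26: y in {0,2,3}, choose 0; 1->0 ok

0,1,0,3,2,2,0,1,3,1,3,1,0,2,2,2,0,1,0,3,1,3,1,0,3,1,0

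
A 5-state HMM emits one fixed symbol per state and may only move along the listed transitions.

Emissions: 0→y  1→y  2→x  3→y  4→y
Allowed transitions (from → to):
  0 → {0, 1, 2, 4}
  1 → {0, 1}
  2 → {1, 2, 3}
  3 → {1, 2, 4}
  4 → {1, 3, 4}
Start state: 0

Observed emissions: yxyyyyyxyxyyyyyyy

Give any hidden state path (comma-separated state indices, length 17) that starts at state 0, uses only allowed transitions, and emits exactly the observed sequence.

  t0 'y' -> {0,1,3,4}, take 0 (start)
  t1 'x' -> {2}, take 2 (0->2 ok)
  t2 'y' -> {0,1,3,4}, take 1 (2->1 ok)
  t3 'y' -> {0,1,3,4}, take 0 (1->0 ok)
  t4 'y' -> {0,1,3,4}, take 4 (0->4 ok)
  t5 'y' -> {0,1,3,4}, take 4 (4->4 ok)
  t6 'y' -> {0,1,3,4}, take 3 (4->3 ok)
  t7 'x' -> {2}, take 2 (3->2 ok)
  t8 'y' -> {0,1,3,4}, take 3 (2->3 ok)
  t9 'x' -> {2}, take 2 (3->2 ok)
  t10 'y' -> {0,1,3,4}, take 1 (2->1 ok)
  t11 'y' -> {0,1,3,4}, take 1 (1->1 ok)
  t12 'y' -> {0,1,3,4}, take 0 (1->0 ok)
  t13 'y' -> {0,1,3,4}, take 4 (0->4 ok)
  t14 'y' -> {0,1,3,4}, take 4 (4->4 ok)
  t15 'y' -> {0,1,3,4}, take 3 (4->3 ok)
  t16 'y' -> {0,1,3,4}, take 4 (3->4 ok)

0,2,1,0,4,4,3,2,3,2,1,1,0,4,4,3,4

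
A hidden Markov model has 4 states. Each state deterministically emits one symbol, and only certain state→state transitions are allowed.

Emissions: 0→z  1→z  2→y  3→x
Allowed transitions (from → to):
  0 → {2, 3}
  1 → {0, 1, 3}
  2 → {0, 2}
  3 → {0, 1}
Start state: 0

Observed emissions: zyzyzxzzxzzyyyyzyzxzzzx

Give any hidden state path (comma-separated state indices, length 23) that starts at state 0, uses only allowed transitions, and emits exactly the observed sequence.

  0: obs=z cand={0,1} pick 0 [start]
  1: obs=y cand={2} pick 2 [0->2 ok]
  2: obs=z cand={0,1} pick 0 [2->0 ok]
  3: obs=y cand={2} pick 2 [0->2 ok]
  4: obs=z cand={0,1} pick 0 [2->0 ok]
  5: obs=x cand={3} pick 3 [0->3 ok]
  6: obs=z cand={0,1} pick 1 [3->1 ok]
  7: obs=z cand={0,1} pick 1 [1->1 ok]
  8: obs=x cand={3} pick 3 [1->3 ok]
  9: obs=z cand={0,1} pick 1 [3->1 ok]
  10: obs=z cand={0,1} pick 0 [1->0 ok]
  11: obs=y cand={2} pick 2 [0->2 ok]
  12: obs=y cand={2} pick 2 [2->2 ok]
  13: obs=y cand={2} pick 2 [2->2 ok]
  14: obs=y cand={2} pick 2 [2->2 ok]
  15: obs=z cand={0,1} pick 0 [2->0 ok]
  16: obs=y cand={2} pick 2 [0->2 ok]
  17: obs=z cand={0,1} pick 0 [2->0 ok]
  18: obs=x cand={3} pick 3 [0->3 ok]
  19: obs=z cand={0,1} pick 1 [3->1 ok]
  20: obs=z cand={0,1} pick 1 [1->1 ok]
  21: obs=z cand={0,1} pick 0 [1->0 ok]
  22: obs=x cand={3} pick 3 [0->3 ok]

0,2,0,2,0,3,1,1,3,1,0,2,2,2,2,0,2,0,3,1,1,0,3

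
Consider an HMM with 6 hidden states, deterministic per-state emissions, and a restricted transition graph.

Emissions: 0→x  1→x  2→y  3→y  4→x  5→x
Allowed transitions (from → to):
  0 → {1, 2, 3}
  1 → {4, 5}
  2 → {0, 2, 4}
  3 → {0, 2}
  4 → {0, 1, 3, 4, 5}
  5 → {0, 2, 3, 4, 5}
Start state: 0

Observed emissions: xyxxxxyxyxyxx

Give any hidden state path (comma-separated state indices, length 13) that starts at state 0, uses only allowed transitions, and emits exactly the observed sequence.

  0: obs=x cand={0,1,4,5} pick 0 [start]
  1: obs=y cand={2,3} pick 3 [0->3 ok]
  2: obs=x cand={0,1,4,5} pick 0 [3->0 ok]
  3: obs=x cand={0,1,4,5} pick 1 [0->1 ok]
  4: obs=x cand={0,1,4,5} pick 4 [1->4 ok]
  5: obs=x cand={0,1,4,5} pick 0 [4->0 ok]
  6: obs=y cand={2,3} pick 2 [0->2 ok]
  7: obs=x cand={0,1,4,5} pick 0 [2->0 ok]
  8: obs=y cand={2,3} pick 3 [0->3 ok]
  9: obs=x cand={0,1,4,5} pick 0 [3->0 ok]
  10: obs=y cand={2,3} pick 2 [0->2 ok]
  11: obs=x cand={0,1,4,5} pick 4 [2->4 ok]
  12: obs=x cand={0,1,4,5} pick 5 [4->5 ok]

0,3,0,1,4,0,2,0,3,0,2,4,5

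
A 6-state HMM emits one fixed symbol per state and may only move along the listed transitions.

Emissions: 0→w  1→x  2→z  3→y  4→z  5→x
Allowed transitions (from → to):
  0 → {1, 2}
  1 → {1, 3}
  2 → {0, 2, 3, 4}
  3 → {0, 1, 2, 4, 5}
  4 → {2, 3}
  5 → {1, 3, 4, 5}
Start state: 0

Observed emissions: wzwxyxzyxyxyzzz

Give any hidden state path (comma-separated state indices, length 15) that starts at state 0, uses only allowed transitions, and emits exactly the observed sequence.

  pos 0: w in {0}, choose 0; start
  pos 1: z in {2,4}, choose 2; 0->2 ok
  pos 2: w in {0}, choose 0; 2->0 ok
  pos 3: x in {1,5}, choose 1; 0->1 ok
  pos 4: y in {3}, choose 3; 1->3 ok
  pos 5: x in {1,5}, choose 5; 3->5 ok
  pos 6: z in {2,4}, choose 4; 5->4 ok
  pos 7: y in {3}, choose 3; 4->3 ok
  pos 8: x in {1,5}, choose 1; 3->1 ok
  pos 9: y in {3}, choose 3; 1->3 ok
  pos 10: x in {1,5}, choose 5; 3->5 ok
  pos 11: y in {3}, choose 3; 5->3 ok
  pos 12: z in {2,4}, choose 2; 3->2 ok
  pos 13: z in {2,4}, choose 2; 2->2 ok
  pos 14: z in {2,4}, choose 2; 2->2 ok

0,2,0,1,3,5,4,3,1,3,5,3,2,2,2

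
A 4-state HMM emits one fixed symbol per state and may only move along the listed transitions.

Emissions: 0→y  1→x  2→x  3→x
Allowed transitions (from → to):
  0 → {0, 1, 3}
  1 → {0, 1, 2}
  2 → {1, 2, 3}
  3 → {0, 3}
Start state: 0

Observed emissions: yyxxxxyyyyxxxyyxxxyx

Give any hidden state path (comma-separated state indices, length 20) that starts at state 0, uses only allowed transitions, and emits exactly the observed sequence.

  pos 0: y in {0}, choose 0; start
  pos 1: y in {0}, choose 0; 0->0 ok
  pos 2: x in {1,2,3}, choose 1; 0->1 ok
  pos 3: x in {1,2,3}, choose 2; 1->2 ok
  pos 4: x in {1,2,3}, choose 2; 2->2 ok
  pos 5: x in {1,2,3}, choose 3; 2->3 ok
  pos 6: y in {0}, choose 0; 3->0 ok
  pos 7: y in {0}, choose 0; 0->0 ok
  pos 8: y in {0}, choose 0; 0->0 ok
  pos 9: y in {0}, choose 0; 0->0 ok
  pos 10: x in {1,2,3}, choose 1; 0->1 ok
  pos 11: x in {1,2,3}, choose 2; 1->2 ok
  pos 12: x in {1,2,3}, choose 3; 2->3 ok
  pos 13: y in {0}, choose 0; 3->0 ok
  pos 14: y in {0}, choose 0; 0->0 ok
  pos 15: x in {1,2,3}, choose 1; 0->1 ok
  pos 16: x in {1,2,3}, choose 1; 1->1 ok
  pos 17: x in {1,2,3}, choose 1; 1->1 ok
  pos 18: y in {0}, choose 0; 1->0 ok
  pos 19: x in {1,2,3}, choose 1; 0->1 ok

0,0,1,2,2,3,0,0,0,0,1,2,3,0,0,1,1,1,0,1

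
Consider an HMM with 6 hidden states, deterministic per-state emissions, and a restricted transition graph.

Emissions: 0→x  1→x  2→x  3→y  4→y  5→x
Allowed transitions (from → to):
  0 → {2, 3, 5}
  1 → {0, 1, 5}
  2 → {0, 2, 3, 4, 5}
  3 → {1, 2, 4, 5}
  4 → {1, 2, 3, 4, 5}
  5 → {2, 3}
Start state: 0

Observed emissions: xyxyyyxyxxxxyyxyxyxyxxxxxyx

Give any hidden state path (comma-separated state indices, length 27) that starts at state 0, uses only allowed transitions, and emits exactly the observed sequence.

  0: obs=x cand={0,1,2,5} pick 0 [start]
  1: obs=y cand={3,4} pick 3 [0->3 ok]
  2: obs=x cand={0,1,2,5} pick 5 [3->5 ok]
  3: obs=y cand={3,4} pick 3 [5->3 ok]
  4: obs=y cand={3,4} pick 4 [3->4 ok]
  5: obs=y cand={3,4} pick 3 [4->3 ok]
  6: obs=x cand={0,1,2,5} pick 5 [3->5 ok]
  7: obs=y cand={3,4} pick 3 [5->3 ok]
  8: obs=x cand={0,1,2,5} pick 1 [3->1 ok]
  9: obs=x cand={0,1,2,5} pick 0 [1->0 ok]
  10: obs=x cand={0,1,2,5} pick 5 [0->5 ok]
  11: obs=x cand={0,1,2,5} pick 2 [5->2 ok]
  12: obs=y cand={3,4} pick 4 [2->4 ok]
  13: obs=y cand={3,4} pick 4 [4->4 ok]
  14: obs=x cand={0,1,2,5} pick 5 [4->5 ok]
  15: obs=y cand={3,4} pick 3 [5->3 ok]
  16: obs=x cand={0,1,2,5} pick 5 [3->5 ok]
  17: obs=y cand={3,4} pick 3 [5->3 ok]
  18: obs=x cand={0,1,2,5} pick 5 [3->5 ok]
  19: obs=y cand={3,4} pick 3 [5->3 ok]
  20: obs=x cand={0,1,2,5} pick 1 [3->1 ok]
  21: obs=x cand={0,1,2,5} pick 1 [1->1 ok]
  22: obs=x cand={0,1,2,5} pick 1 [1->1 ok]
  23: obs=x cand={0,1,2,5} pick 5 [1->5 ok]
  24: obs=x cand={0,1,2,5} pick 2 [5->2 ok]
  25: obs=y cand={3,4} pick 3 [2->3 ok]
  26: obs=x cand={0,1,2,5} pick 5 [3->5 ok]

0,3,5,3,4,3,5,3,1,0,5,2,4,4,5,3,5,3,5,3,1,1,1,5,2,3,5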